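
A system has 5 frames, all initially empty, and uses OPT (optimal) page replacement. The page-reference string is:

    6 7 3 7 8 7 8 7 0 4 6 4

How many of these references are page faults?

6: fault, frames [6]
7: fault, frames [6, 7]
3: fault, frames [6, 7, 3]
7: hit
8: fault, frames [6, 7, 3, 8]
7: hit
8: hit
7: hit
0: fault, frames [6, 7, 3, 8, 0]
4: fault, evict 0, frames [6, 7, 3, 8, 4]
6: hit
4: hit
Page faults: 6.

6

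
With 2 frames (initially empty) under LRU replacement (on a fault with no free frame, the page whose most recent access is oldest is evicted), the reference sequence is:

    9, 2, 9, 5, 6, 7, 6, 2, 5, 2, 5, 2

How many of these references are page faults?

9: fault, frames [9]
2: fault, frames [9, 2]
9: hit
5: fault, evict 2, frames [9, 5]
6: fault, evict 9, frames [5, 6]
7: fault, evict 5, frames [6, 7]
6: hit
2: fault, evict 7, frames [6, 2]
5: fault, evict 6, frames [2, 5]
2: hit
5: hit
2: hit
Page faults: 7.

7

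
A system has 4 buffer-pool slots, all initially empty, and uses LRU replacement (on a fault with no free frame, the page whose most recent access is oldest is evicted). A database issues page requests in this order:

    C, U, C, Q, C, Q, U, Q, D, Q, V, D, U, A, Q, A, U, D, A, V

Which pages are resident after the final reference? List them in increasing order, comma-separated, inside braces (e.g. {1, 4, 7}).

C -> miss, frames [C]
U -> miss, frames [C, U]
C -> hit
Q -> miss, frames [U, C, Q]
C -> hit
Q -> hit
U -> hit
Q -> hit
D -> miss, frames [C, U, Q, D]
Q -> hit
V -> miss, evict C, frames [U, D, Q, V]
D -> hit
U -> hit
A -> miss, evict Q, frames [V, D, U, A]
Q -> miss, evict V, frames [D, U, A, Q]
A -> hit
U -> hit
D -> hit
A -> hit
V -> miss, evict Q, frames [U, D, A, V]

{A, D, U, V}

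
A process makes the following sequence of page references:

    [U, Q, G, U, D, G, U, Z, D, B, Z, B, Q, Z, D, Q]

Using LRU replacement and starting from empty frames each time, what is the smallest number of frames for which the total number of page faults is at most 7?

4

f=1: 16 faults
f=2: 15 faults
f=3: 9 faults
f=4: 7 faults
f=5: 7 faults
f=6: 6 faults
Smallest f with faults ≤ 7 is 4.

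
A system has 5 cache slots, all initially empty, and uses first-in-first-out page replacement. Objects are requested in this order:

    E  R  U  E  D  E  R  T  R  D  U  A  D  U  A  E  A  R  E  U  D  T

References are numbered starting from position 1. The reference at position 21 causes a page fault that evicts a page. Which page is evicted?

pos 1: E → fault, frames [E]
pos 2: R → fault, frames [E, R]
pos 3: U → fault, frames [E, R, U]
pos 4: E → hit
pos 5: D → fault, frames [E, R, U, D]
pos 6: E → hit
pos 7: R → hit
pos 8: T → fault, frames [E, R, U, D, T]
pos 9: R → hit
pos 10: D → hit
pos 11: U → hit
pos 12: A → fault, evict E, frames [R, U, D, T, A]
pos 13: D → hit
pos 14: U → hit
pos 15: A → hit
pos 16: E → fault, evict R, frames [U, D, T, A, E]
pos 17: A → hit
pos 18: R → fault, evict U, frames [D, T, A, E, R]
pos 19: E → hit
pos 20: U → fault, evict D, frames [T, A, E, R, U]
pos 21: D → fault, evict T, frames [A, E, R, U, D]
At position 21, page T is evicted.

T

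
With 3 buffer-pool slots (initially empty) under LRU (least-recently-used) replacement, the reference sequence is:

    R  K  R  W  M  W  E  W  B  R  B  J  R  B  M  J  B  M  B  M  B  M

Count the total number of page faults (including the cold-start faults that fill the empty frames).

10

R -> fault, frames [R]
K -> fault, frames [R, K]
R -> hit
W -> fault, frames [K, R, W]
M -> fault, evict K, frames [R, W, M]
W -> hit
E -> fault, evict R, frames [M, W, E]
W -> hit
B -> fault, evict M, frames [E, W, B]
R -> fault, evict E, frames [W, B, R]
B -> hit
J -> fault, evict W, frames [R, B, J]
R -> hit
B -> hit
M -> fault, evict J, frames [R, B, M]
J -> fault, evict R, frames [B, M, J]
B -> hit
M -> hit
B -> hit
M -> hit
B -> hit
M -> hit
Page faults: 10.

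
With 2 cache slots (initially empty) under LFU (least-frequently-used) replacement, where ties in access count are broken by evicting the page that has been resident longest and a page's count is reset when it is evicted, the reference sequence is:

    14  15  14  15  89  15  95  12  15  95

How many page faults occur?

14 → miss, frames {14}
15 → miss, frames {14,15}
14 → hit
15 → hit
89 → miss, evict 14, frames {15,89}
15 → hit
95 → miss, evict 89, frames {15,95}
12 → miss, evict 95, frames {15,12}
15 → hit
95 → miss, evict 12, frames {15,95}
Page faults: 6.

6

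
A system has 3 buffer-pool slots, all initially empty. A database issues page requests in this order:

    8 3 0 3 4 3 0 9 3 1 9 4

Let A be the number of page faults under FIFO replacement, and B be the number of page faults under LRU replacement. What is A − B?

1

Under FIFO: F F F . F . . F F F . F → 8 faults.
Under LRU: F F F . F . . F . F . F → 7 faults.
A − B = 8 − 7 = 1.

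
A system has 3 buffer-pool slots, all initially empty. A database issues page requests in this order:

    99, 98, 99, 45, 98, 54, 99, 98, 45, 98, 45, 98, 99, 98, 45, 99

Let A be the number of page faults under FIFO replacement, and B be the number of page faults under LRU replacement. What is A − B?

1

Under FIFO: F F . F . F F F F . . . . . . . → 7 faults.
Under LRU: F F . F . F F . F . . . . . . . → 6 faults.
A − B = 7 − 6 = 1.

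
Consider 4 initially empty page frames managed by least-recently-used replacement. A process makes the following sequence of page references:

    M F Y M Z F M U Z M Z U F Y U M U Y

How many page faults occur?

7

M -> fault, frames (M)
F -> fault, frames (M F)
Y -> fault, frames (M F Y)
M -> hit
Z -> fault, frames (F Y M Z)
F -> hit
M -> hit
U -> fault, evict Y, frames (Z F M U)
Z -> hit
M -> hit
Z -> hit
U -> hit
F -> hit
Y -> fault, evict M, frames (Z U F Y)
U -> hit
M -> fault, evict Z, frames (F Y U M)
U -> hit
Y -> hit
Page faults: 7.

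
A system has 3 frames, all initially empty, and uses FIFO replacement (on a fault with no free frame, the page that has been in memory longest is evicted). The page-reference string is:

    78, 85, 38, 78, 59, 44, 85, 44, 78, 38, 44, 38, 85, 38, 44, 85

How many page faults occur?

78: miss, frames (78)
85: miss, frames (78 85)
38: miss, frames (78 85 38)
78: hit
59: miss, evict 78, frames (85 38 59)
44: miss, evict 85, frames (38 59 44)
85: miss, evict 38, frames (59 44 85)
44: hit
78: miss, evict 59, frames (44 85 78)
38: miss, evict 44, frames (85 78 38)
44: miss, evict 85, frames (78 38 44)
38: hit
85: miss, evict 78, frames (38 44 85)
38: hit
44: hit
85: hit
Page faults: 10.

10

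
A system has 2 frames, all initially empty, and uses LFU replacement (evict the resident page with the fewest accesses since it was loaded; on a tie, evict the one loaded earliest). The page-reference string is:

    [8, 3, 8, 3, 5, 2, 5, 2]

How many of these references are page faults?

8: fault, frames {8}
3: fault, frames {8,3}
8: hit
3: hit
5: fault, evict 8, frames {3,5}
2: fault, evict 5, frames {3,2}
5: fault, evict 2, frames {3,5}
2: fault, evict 5, frames {3,2}
Page faults: 6.

6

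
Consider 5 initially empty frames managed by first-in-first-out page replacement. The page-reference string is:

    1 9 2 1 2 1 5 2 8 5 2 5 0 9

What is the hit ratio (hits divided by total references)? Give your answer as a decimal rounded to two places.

1 → miss, frames [1]
9 → miss, frames [1, 9]
2 → miss, frames [1, 9, 2]
1 → hit
2 → hit
1 → hit
5 → miss, frames [1, 9, 2, 5]
2 → hit
8 → miss, frames [1, 9, 2, 5, 8]
5 → hit
2 → hit
5 → hit
0 → miss, evict 1, frames [9, 2, 5, 8, 0]
9 → hit
Hits: 8 of 14 references → 8/14 = 0.5714.

0.57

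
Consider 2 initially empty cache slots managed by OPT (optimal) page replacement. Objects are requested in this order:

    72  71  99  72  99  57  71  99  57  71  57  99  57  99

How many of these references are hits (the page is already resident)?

7

72 → fault, frames (72)
71 → fault, frames (72 71)
99 → fault, evict 71, frames (72 99)
72 → hit
99 → hit
57 → fault, evict 72, frames (99 57)
71 → fault, evict 57, frames (99 71)
99 → hit
57 → fault, evict 99, frames (71 57)
71 → hit
57 → hit
99 → fault, evict 71, frames (57 99)
57 → hit
99 → hit
Hits: 7.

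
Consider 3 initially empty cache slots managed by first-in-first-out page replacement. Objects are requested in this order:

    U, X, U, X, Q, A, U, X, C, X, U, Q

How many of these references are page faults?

8

U → miss, frames {U}
X → miss, frames {U,X}
U → hit
X → hit
Q → miss, frames {U,X,Q}
A → miss, evict U, frames {X,Q,A}
U → miss, evict X, frames {Q,A,U}
X → miss, evict Q, frames {A,U,X}
C → miss, evict A, frames {U,X,C}
X → hit
U → hit
Q → miss, evict U, frames {X,C,Q}
Page faults: 8.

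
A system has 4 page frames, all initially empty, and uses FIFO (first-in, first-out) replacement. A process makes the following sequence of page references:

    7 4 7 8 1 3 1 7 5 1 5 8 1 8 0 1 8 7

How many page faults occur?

7 → fault, frames (7)
4 → fault, frames (7 4)
7 → hit
8 → fault, frames (7 4 8)
1 → fault, frames (7 4 8 1)
3 → fault, evict 7, frames (4 8 1 3)
1 → hit
7 → fault, evict 4, frames (8 1 3 7)
5 → fault, evict 8, frames (1 3 7 5)
1 → hit
5 → hit
8 → fault, evict 1, frames (3 7 5 8)
1 → fault, evict 3, frames (7 5 8 1)
8 → hit
0 → fault, evict 7, frames (5 8 1 0)
1 → hit
8 → hit
7 → fault, evict 5, frames (8 1 0 7)
Page faults: 11.

11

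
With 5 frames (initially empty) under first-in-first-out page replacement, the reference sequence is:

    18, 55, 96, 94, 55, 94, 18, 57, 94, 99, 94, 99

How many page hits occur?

18 -> miss, frames (18)
55 -> miss, frames (18 55)
96 -> miss, frames (18 55 96)
94 -> miss, frames (18 55 96 94)
55 -> hit
94 -> hit
18 -> hit
57 -> miss, frames (18 55 96 94 57)
94 -> hit
99 -> miss, evict 18, frames (55 96 94 57 99)
94 -> hit
99 -> hit
Hits: 6.

6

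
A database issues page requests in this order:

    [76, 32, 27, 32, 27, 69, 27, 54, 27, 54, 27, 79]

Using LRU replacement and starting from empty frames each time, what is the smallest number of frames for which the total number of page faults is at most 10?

f=1: 12 faults
f=2: 6 faults
f=3: 6 faults
f=4: 6 faults
f=5: 6 faults
f=6: 6 faults
Smallest f with faults ≤ 10 is 2.

2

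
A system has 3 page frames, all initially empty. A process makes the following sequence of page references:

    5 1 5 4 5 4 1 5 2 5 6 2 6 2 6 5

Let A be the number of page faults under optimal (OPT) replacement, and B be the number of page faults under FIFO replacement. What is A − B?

Under OPT: F F . F . . . . F . F . . . . . → 5 faults.
Under FIFO: F F . F . . . . F F F . . . . . → 6 faults.
A − B = 5 − 6 = -1.

-1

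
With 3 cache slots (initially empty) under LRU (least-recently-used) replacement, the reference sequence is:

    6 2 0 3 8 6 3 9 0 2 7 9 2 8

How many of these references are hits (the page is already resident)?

2

6 → miss, frames {6}
2 → miss, frames {6,2}
0 → miss, frames {6,2,0}
3 → miss, evict 6, frames {2,0,3}
8 → miss, evict 2, frames {0,3,8}
6 → miss, evict 0, frames {3,8,6}
3 → hit
9 → miss, evict 8, frames {6,3,9}
0 → miss, evict 6, frames {3,9,0}
2 → miss, evict 3, frames {9,0,2}
7 → miss, evict 9, frames {0,2,7}
9 → miss, evict 0, frames {2,7,9}
2 → hit
8 → miss, evict 7, frames {9,2,8}
Hits: 2.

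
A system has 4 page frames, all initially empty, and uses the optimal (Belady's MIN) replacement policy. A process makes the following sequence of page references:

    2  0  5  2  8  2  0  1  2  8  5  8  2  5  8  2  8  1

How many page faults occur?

2 → fault, frames (2)
0 → fault, frames (2 0)
5 → fault, frames (2 0 5)
2 → hit
8 → fault, frames (2 0 5 8)
2 → hit
0 → hit
1 → fault, evict 0, frames (2 5 8 1)
2 → hit
8 → hit
5 → hit
8 → hit
2 → hit
5 → hit
8 → hit
2 → hit
8 → hit
1 → hit
Page faults: 5.

5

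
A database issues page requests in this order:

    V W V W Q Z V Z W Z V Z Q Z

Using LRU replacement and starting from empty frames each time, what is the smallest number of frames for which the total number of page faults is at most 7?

3

f=1: 14 faults
f=2: 8 faults
f=3: 7 faults
f=4: 4 faults
Smallest f with faults ≤ 7 is 3.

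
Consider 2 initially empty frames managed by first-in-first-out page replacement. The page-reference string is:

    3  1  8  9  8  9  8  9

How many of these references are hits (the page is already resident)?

3 -> fault, frames (3)
1 -> fault, frames (3 1)
8 -> fault, evict 3, frames (1 8)
9 -> fault, evict 1, frames (8 9)
8 -> hit
9 -> hit
8 -> hit
9 -> hit
Hits: 4.

4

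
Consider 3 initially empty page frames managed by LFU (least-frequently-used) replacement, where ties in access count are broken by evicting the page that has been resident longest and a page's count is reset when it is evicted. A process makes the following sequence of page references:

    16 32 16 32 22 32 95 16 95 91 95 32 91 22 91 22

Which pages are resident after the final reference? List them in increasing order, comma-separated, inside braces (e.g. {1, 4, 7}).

{16, 22, 32}

16 → fault, frames [16]
32 → fault, frames [16, 32]
16 → hit
32 → hit
22 → fault, frames [16, 32, 22]
32 → hit
95 → fault, evict 22, frames [16, 32, 95]
16 → hit
95 → hit
91 → fault, evict 95, frames [16, 32, 91]
95 → fault, evict 91, frames [16, 32, 95]
32 → hit
91 → fault, evict 95, frames [16, 32, 91]
22 → fault, evict 91, frames [16, 32, 22]
91 → fault, evict 22, frames [16, 32, 91]
22 → fault, evict 91, frames [16, 32, 22]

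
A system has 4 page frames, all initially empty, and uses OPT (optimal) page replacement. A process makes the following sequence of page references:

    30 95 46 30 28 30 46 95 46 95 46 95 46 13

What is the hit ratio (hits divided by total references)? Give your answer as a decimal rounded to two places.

0.64

30 → miss, frames {30}
95 → miss, frames {30,95}
46 → miss, frames {30,95,46}
30 → hit
28 → miss, frames {30,95,46,28}
30 → hit
46 → hit
95 → hit
46 → hit
95 → hit
46 → hit
95 → hit
46 → hit
13 → miss, evict 28, frames {30,95,46,13}
Hits: 9 of 14 references → 9/14 = 0.6429.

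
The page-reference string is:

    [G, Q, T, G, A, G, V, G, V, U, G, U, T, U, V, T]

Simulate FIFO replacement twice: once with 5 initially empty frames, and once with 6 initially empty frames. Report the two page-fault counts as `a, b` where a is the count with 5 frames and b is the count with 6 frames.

7, 6

5 frames: F F F . F . F . . F F . . . . . → 7 faults.
6 frames: F F F . F . F . . F . . . . . . → 6 faults.
6 < 7: adding a frame reduced faults, as is typical.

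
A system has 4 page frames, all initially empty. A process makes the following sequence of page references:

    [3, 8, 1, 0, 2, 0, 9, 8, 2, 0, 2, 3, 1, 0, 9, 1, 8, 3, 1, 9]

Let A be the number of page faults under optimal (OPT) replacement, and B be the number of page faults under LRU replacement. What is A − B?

-3

Under OPT: F F F F F . F . . . . F F . . . . F . . → 9 faults.
Under LRU: F F F F F . F F . . . F F . F . F F . . → 12 faults.
A − B = 9 − 12 = -3.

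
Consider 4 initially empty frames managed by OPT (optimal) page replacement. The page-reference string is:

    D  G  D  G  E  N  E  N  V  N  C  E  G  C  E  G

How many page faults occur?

6

D → miss, frames (D)
G → miss, frames (D G)
D → hit
G → hit
E → miss, frames (D G E)
N → miss, frames (D G E N)
E → hit
N → hit
V → miss, evict D, frames (G E N V)
N → hit
C → miss, evict V, frames (G E N C)
E → hit
G → hit
C → hit
E → hit
G → hit
Page faults: 6.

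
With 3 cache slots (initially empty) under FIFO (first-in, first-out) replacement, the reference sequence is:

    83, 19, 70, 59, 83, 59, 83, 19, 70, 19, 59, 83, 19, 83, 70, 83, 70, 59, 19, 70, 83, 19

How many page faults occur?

83: fault, frames {83}
19: fault, frames {83,19}
70: fault, frames {83,19,70}
59: fault, evict 83, frames {19,70,59}
83: fault, evict 19, frames {70,59,83}
59: hit
83: hit
19: fault, evict 70, frames {59,83,19}
70: fault, evict 59, frames {83,19,70}
19: hit
59: fault, evict 83, frames {19,70,59}
83: fault, evict 19, frames {70,59,83}
19: fault, evict 70, frames {59,83,19}
83: hit
70: fault, evict 59, frames {83,19,70}
83: hit
70: hit
59: fault, evict 83, frames {19,70,59}
19: hit
70: hit
83: fault, evict 19, frames {70,59,83}
19: fault, evict 70, frames {59,83,19}
Page faults: 14.

14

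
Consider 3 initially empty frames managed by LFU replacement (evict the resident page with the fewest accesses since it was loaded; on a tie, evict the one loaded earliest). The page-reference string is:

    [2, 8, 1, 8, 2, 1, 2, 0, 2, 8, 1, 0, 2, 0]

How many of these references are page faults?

2: miss, frames (2)
8: miss, frames (2 8)
1: miss, frames (2 8 1)
8: hit
2: hit
1: hit
2: hit
0: miss, evict 8, frames (2 1 0)
2: hit
8: miss, evict 0, frames (2 1 8)
1: hit
0: miss, evict 8, frames (2 1 0)
2: hit
0: hit
Page faults: 6.

6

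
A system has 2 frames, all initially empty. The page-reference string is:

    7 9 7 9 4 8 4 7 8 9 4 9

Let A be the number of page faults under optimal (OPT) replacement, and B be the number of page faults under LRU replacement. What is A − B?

Under OPT: F F . . F F . F . F F . → 7 faults.
Under LRU: F F . . F F . F F F F . → 8 faults.
A − B = 7 − 8 = -1.

-1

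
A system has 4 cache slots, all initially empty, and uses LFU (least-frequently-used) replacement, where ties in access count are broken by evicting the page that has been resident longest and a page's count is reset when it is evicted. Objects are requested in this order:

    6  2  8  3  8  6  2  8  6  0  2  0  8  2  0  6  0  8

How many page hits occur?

6 -> fault, frames (6)
2 -> fault, frames (6 2)
8 -> fault, frames (6 2 8)
3 -> fault, frames (6 2 8 3)
8 -> hit
6 -> hit
2 -> hit
8 -> hit
6 -> hit
0 -> fault, evict 3, frames (6 2 8 0)
2 -> hit
0 -> hit
8 -> hit
2 -> hit
0 -> hit
6 -> hit
0 -> hit
8 -> hit
Hits: 13.

13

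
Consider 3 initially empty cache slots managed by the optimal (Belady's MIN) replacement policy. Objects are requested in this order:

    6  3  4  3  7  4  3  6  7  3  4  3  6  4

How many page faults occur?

6: miss, frames (6)
3: miss, frames (6 3)
4: miss, frames (6 3 4)
3: hit
7: miss, evict 6, frames (3 4 7)
4: hit
3: hit
6: miss, evict 4, frames (3 7 6)
7: hit
3: hit
4: miss, evict 7, frames (3 6 4)
3: hit
6: hit
4: hit
Page faults: 6.

6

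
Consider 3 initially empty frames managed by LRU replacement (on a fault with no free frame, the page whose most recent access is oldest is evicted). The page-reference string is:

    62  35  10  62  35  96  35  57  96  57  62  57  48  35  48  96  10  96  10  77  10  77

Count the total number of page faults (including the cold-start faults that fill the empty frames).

62: miss, frames (62)
35: miss, frames (62 35)
10: miss, frames (62 35 10)
62: hit
35: hit
96: miss, evict 10, frames (62 35 96)
35: hit
57: miss, evict 62, frames (96 35 57)
96: hit
57: hit
62: miss, evict 35, frames (96 57 62)
57: hit
48: miss, evict 96, frames (62 57 48)
35: miss, evict 62, frames (57 48 35)
48: hit
96: miss, evict 57, frames (35 48 96)
10: miss, evict 35, frames (48 96 10)
96: hit
10: hit
77: miss, evict 48, frames (96 10 77)
10: hit
77: hit
Page faults: 11.

11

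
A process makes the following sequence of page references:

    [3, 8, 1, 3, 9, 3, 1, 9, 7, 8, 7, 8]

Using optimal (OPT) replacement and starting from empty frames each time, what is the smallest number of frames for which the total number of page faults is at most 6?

3

f=1: 12 faults
f=2: 7 faults
f=3: 6 faults
f=4: 5 faults
f=5: 5 faults
Smallest f with faults ≤ 6 is 3.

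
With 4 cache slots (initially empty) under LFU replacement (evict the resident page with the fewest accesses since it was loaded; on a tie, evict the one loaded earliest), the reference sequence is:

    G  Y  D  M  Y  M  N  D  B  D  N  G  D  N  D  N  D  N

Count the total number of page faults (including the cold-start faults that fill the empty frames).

9

G → fault, frames (G)
Y → fault, frames (G Y)
D → fault, frames (G Y D)
M → fault, frames (G Y D M)
Y → hit
M → hit
N → fault, evict G, frames (Y D M N)
D → hit
B → fault, evict N, frames (Y D M B)
D → hit
N → fault, evict B, frames (Y D M N)
G → fault, evict N, frames (Y D M G)
D → hit
N → fault, evict G, frames (Y D M N)
D → hit
N → hit
D → hit
N → hit
Page faults: 9.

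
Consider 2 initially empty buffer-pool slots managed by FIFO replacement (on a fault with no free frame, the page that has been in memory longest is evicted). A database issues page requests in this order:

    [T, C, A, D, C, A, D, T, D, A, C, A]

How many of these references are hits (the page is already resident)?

2

T → fault, frames [T]
C → fault, frames [T, C]
A → fault, evict T, frames [C, A]
D → fault, evict C, frames [A, D]
C → fault, evict A, frames [D, C]
A → fault, evict D, frames [C, A]
D → fault, evict C, frames [A, D]
T → fault, evict A, frames [D, T]
D → hit
A → fault, evict D, frames [T, A]
C → fault, evict T, frames [A, C]
A → hit
Hits: 2.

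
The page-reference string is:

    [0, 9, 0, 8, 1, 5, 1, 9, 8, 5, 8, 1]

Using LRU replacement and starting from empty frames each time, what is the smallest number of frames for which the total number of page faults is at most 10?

f=1: 12 faults
f=2: 9 faults
f=3: 9 faults
f=4: 6 faults
f=5: 5 faults
Smallest f with faults ≤ 10 is 2.

2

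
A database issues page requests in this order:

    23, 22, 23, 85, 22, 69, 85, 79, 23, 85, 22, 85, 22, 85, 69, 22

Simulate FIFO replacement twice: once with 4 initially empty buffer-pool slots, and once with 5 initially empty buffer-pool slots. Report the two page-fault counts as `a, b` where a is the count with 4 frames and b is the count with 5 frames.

4 frames: F F . F . F . F F . F F . . F . → 9 faults.
5 frames: F F . F . F . F . . . . . . . . → 5 faults.
5 < 9: adding a frame reduced faults, as is typical.

9, 5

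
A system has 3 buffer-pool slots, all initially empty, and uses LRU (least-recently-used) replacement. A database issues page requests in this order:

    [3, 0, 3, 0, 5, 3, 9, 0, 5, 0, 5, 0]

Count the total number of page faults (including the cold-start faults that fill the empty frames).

6

3: miss, frames {3}
0: miss, frames {3,0}
3: hit
0: hit
5: miss, frames {3,0,5}
3: hit
9: miss, evict 0, frames {5,3,9}
0: miss, evict 5, frames {3,9,0}
5: miss, evict 3, frames {9,0,5}
0: hit
5: hit
0: hit
Page faults: 6.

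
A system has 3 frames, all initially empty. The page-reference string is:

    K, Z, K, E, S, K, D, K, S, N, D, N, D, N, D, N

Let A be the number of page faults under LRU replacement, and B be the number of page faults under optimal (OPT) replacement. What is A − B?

Under LRU: F F . F F . F . . F F . . . . . → 7 faults.
Under OPT: F F . F F . F . . F . . . . . . → 6 faults.
A − B = 7 − 6 = 1.

1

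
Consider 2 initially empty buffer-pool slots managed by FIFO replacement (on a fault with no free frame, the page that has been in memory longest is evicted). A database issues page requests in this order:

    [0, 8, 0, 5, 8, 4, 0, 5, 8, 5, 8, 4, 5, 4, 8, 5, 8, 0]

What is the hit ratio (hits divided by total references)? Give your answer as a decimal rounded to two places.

0 -> miss, frames {0}
8 -> miss, frames {0,8}
0 -> hit
5 -> miss, evict 0, frames {8,5}
8 -> hit
4 -> miss, evict 8, frames {5,4}
0 -> miss, evict 5, frames {4,0}
5 -> miss, evict 4, frames {0,5}
8 -> miss, evict 0, frames {5,8}
5 -> hit
8 -> hit
4 -> miss, evict 5, frames {8,4}
5 -> miss, evict 8, frames {4,5}
4 -> hit
8 -> miss, evict 4, frames {5,8}
5 -> hit
8 -> hit
0 -> miss, evict 5, frames {8,0}
Hits: 7 of 18 references → 7/18 = 0.3889.

0.39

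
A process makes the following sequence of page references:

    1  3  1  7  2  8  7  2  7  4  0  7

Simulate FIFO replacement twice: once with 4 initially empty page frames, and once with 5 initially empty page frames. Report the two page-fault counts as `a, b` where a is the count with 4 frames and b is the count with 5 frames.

4 frames: F F . F F F . . . F F F → 8 faults.
5 frames: F F . F F F . . . F F . → 7 faults.
7 < 8: adding a frame reduced faults, as is typical.

8, 7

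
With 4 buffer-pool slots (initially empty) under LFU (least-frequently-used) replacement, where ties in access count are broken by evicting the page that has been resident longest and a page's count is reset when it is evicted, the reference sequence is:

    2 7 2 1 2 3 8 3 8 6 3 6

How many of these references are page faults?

2 → fault, frames [2]
7 → fault, frames [2, 7]
2 → hit
1 → fault, frames [2, 7, 1]
2 → hit
3 → fault, frames [2, 7, 1, 3]
8 → fault, evict 7, frames [2, 1, 3, 8]
3 → hit
8 → hit
6 → fault, evict 1, frames [2, 3, 8, 6]
3 → hit
6 → hit
Page faults: 6.

6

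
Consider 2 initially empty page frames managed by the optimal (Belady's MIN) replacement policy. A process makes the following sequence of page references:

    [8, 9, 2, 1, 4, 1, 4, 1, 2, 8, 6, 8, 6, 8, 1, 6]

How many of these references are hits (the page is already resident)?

8 -> fault, frames (8)
9 -> fault, frames (8 9)
2 -> fault, evict 9, frames (8 2)
1 -> fault, evict 8, frames (2 1)
4 -> fault, evict 2, frames (1 4)
1 -> hit
4 -> hit
1 -> hit
2 -> fault, evict 4, frames (1 2)
8 -> fault, evict 2, frames (1 8)
6 -> fault, evict 1, frames (8 6)
8 -> hit
6 -> hit
8 -> hit
1 -> fault, evict 8, frames (6 1)
6 -> hit
Hits: 7.

7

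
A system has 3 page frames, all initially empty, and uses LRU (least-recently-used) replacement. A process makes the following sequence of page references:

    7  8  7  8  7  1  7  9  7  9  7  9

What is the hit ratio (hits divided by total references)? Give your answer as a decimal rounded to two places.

7 -> miss, frames (7)
8 -> miss, frames (7 8)
7 -> hit
8 -> hit
7 -> hit
1 -> miss, frames (8 7 1)
7 -> hit
9 -> miss, evict 8, frames (1 7 9)
7 -> hit
9 -> hit
7 -> hit
9 -> hit
Hits: 8 of 12 references → 8/12 = 0.6667.

0.67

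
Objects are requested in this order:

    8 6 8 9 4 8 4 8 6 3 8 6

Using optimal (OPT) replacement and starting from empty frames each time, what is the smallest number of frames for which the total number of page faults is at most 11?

f=1: 12 faults
f=2: 7 faults
f=3: 5 faults
f=4: 5 faults
f=5: 5 faults
Smallest f with faults ≤ 11 is 2.

2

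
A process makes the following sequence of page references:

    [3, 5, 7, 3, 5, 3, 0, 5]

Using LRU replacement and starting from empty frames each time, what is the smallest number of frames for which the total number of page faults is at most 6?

3

f=1: 8 faults
f=2: 7 faults
f=3: 4 faults
f=4: 4 faults
Smallest f with faults ≤ 6 is 3.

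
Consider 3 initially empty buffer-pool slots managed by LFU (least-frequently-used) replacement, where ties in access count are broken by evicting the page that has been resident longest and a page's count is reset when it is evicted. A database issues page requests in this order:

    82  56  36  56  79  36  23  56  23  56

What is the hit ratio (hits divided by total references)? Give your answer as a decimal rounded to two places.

0.50

82 → fault, frames (82)
56 → fault, frames (82 56)
36 → fault, frames (82 56 36)
56 → hit
79 → fault, evict 82, frames (56 36 79)
36 → hit
23 → fault, evict 79, frames (56 36 23)
56 → hit
23 → hit
56 → hit
Hits: 5 of 10 references → 5/10 = 0.5000.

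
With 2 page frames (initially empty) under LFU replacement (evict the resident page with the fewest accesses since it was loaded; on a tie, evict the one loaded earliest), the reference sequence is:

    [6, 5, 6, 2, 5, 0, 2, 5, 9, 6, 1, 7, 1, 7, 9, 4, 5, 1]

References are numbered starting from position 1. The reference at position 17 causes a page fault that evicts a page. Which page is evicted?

4

pos 1: 6 -> miss, frames [6]
pos 2: 5 -> miss, frames [6, 5]
pos 3: 6 -> hit
pos 4: 2 -> miss, evict 5, frames [6, 2]
pos 5: 5 -> miss, evict 2, frames [6, 5]
pos 6: 0 -> miss, evict 5, frames [6, 0]
pos 7: 2 -> miss, evict 0, frames [6, 2]
pos 8: 5 -> miss, evict 2, frames [6, 5]
pos 9: 9 -> miss, evict 5, frames [6, 9]
pos 10: 6 -> hit
pos 11: 1 -> miss, evict 9, frames [6, 1]
pos 12: 7 -> miss, evict 1, frames [6, 7]
pos 13: 1 -> miss, evict 7, frames [6, 1]
pos 14: 7 -> miss, evict 1, frames [6, 7]
pos 15: 9 -> miss, evict 7, frames [6, 9]
pos 16: 4 -> miss, evict 9, frames [6, 4]
pos 17: 5 -> miss, evict 4, frames [6, 5]
At position 17, page 4 is evicted.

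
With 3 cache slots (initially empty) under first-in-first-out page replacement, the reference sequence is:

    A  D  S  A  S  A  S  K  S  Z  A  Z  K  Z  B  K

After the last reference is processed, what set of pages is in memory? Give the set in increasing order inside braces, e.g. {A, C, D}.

{A, B, K}

A → fault, frames [A]
D → fault, frames [A, D]
S → fault, frames [A, D, S]
A → hit
S → hit
A → hit
S → hit
K → fault, evict A, frames [D, S, K]
S → hit
Z → fault, evict D, frames [S, K, Z]
A → fault, evict S, frames [K, Z, A]
Z → hit
K → hit
Z → hit
B → fault, evict K, frames [Z, A, B]
K → fault, evict Z, frames [A, B, K]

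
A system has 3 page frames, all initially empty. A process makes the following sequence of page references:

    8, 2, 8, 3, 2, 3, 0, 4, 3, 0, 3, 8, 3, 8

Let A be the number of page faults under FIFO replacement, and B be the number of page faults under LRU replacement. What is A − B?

Under FIFO: F F . F . . F F . . . F F . → 7 faults.
Under LRU: F F . F . . F F . . . F . . → 6 faults.
A − B = 7 − 6 = 1.

1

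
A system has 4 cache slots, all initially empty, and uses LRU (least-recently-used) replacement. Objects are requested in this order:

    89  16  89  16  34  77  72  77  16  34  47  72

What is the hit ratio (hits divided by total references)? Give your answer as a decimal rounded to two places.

89: miss, frames [89]
16: miss, frames [89, 16]
89: hit
16: hit
34: miss, frames [89, 16, 34]
77: miss, frames [89, 16, 34, 77]
72: miss, evict 89, frames [16, 34, 77, 72]
77: hit
16: hit
34: hit
47: miss, evict 72, frames [77, 16, 34, 47]
72: miss, evict 77, frames [16, 34, 47, 72]
Hits: 5 of 12 references → 5/12 = 0.4167.

0.42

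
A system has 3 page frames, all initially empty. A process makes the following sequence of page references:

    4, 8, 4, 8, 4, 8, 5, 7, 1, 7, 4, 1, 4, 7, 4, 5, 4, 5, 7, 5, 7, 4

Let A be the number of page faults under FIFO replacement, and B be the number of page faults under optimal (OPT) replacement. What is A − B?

Under FIFO: F F . . . . F F F . F . . . . F . . F . . . → 8 faults.
Under OPT: F F . . . . F F F . . . . . . F . . . . . . → 6 faults.
A − B = 8 − 6 = 2.

2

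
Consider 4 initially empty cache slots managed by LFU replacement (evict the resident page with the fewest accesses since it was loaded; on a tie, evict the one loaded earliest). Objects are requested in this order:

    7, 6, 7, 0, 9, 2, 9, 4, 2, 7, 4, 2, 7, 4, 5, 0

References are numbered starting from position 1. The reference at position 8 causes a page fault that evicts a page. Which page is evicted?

pos 1: 7 → fault, frames {7}
pos 2: 6 → fault, frames {7,6}
pos 3: 7 → hit
pos 4: 0 → fault, frames {7,6,0}
pos 5: 9 → fault, frames {7,6,0,9}
pos 6: 2 → fault, evict 6, frames {7,0,9,2}
pos 7: 9 → hit
pos 8: 4 → fault, evict 0, frames {7,9,2,4}
At position 8, page 0 is evicted.

0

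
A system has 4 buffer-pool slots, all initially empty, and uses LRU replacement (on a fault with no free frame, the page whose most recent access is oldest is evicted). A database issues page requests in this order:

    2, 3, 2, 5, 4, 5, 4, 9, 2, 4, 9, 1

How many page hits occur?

6

2 -> miss, frames [2]
3 -> miss, frames [2, 3]
2 -> hit
5 -> miss, frames [3, 2, 5]
4 -> miss, frames [3, 2, 5, 4]
5 -> hit
4 -> hit
9 -> miss, evict 3, frames [2, 5, 4, 9]
2 -> hit
4 -> hit
9 -> hit
1 -> miss, evict 5, frames [2, 4, 9, 1]
Hits: 6.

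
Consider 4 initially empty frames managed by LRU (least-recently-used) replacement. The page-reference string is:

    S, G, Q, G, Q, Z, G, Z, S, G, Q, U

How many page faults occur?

S: fault, frames (S)
G: fault, frames (S G)
Q: fault, frames (S G Q)
G: hit
Q: hit
Z: fault, frames (S G Q Z)
G: hit
Z: hit
S: hit
G: hit
Q: hit
U: fault, evict Z, frames (S G Q U)
Page faults: 5.

5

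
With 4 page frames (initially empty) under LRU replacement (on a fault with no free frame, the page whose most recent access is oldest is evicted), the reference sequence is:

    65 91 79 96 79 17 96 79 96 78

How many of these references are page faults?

65: miss, frames [65]
91: miss, frames [65, 91]
79: miss, frames [65, 91, 79]
96: miss, frames [65, 91, 79, 96]
79: hit
17: miss, evict 65, frames [91, 96, 79, 17]
96: hit
79: hit
96: hit
78: miss, evict 91, frames [17, 79, 96, 78]
Page faults: 6.

6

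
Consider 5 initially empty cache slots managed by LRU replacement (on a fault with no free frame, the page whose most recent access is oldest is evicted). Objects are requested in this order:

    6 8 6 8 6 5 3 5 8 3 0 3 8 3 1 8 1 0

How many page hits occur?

6 → miss, frames [6]
8 → miss, frames [6, 8]
6 → hit
8 → hit
6 → hit
5 → miss, frames [8, 6, 5]
3 → miss, frames [8, 6, 5, 3]
5 → hit
8 → hit
3 → hit
0 → miss, frames [6, 5, 8, 3, 0]
3 → hit
8 → hit
3 → hit
1 → miss, evict 6, frames [5, 0, 8, 3, 1]
8 → hit
1 → hit
0 → hit
Hits: 12.

12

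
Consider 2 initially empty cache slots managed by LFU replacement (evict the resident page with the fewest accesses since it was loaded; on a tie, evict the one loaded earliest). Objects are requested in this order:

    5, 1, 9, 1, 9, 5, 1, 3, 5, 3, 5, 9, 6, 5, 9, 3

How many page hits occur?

5 → miss, frames {5}
1 → miss, frames {5,1}
9 → miss, evict 5, frames {1,9}
1 → hit
9 → hit
5 → miss, evict 1, frames {9,5}
1 → miss, evict 5, frames {9,1}
3 → miss, evict 1, frames {9,3}
5 → miss, evict 3, frames {9,5}
3 → miss, evict 5, frames {9,3}
5 → miss, evict 3, frames {9,5}
9 → hit
6 → miss, evict 5, frames {9,6}
5 → miss, evict 6, frames {9,5}
9 → hit
3 → miss, evict 5, frames {9,3}
Hits: 4.

4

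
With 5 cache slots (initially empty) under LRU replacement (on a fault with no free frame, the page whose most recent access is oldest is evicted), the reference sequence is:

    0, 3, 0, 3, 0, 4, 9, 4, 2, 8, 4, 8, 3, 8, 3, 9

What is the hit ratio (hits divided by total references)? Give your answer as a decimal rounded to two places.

0 → fault, frames (0)
3 → fault, frames (0 3)
0 → hit
3 → hit
0 → hit
4 → fault, frames (3 0 4)
9 → fault, frames (3 0 4 9)
4 → hit
2 → fault, frames (3 0 9 4 2)
8 → fault, evict 3, frames (0 9 4 2 8)
4 → hit
8 → hit
3 → fault, evict 0, frames (9 2 4 8 3)
8 → hit
3 → hit
9 → hit
Hits: 9 of 16 references → 9/16 = 0.5625.

0.56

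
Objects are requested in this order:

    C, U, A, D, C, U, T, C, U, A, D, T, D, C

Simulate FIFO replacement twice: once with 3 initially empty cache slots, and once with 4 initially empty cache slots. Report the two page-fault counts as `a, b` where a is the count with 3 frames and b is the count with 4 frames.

10, 11

3 frames: F F F F F F F . . F F . . F → 10 faults.
4 frames: F F F F . . F F F F F F . F → 11 faults.
11 > 10: adding a frame increased faults — Belady's anomaly.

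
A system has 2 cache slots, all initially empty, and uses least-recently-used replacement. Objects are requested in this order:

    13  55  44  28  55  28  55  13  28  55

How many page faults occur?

8

13 -> miss, frames [13]
55 -> miss, frames [13, 55]
44 -> miss, evict 13, frames [55, 44]
28 -> miss, evict 55, frames [44, 28]
55 -> miss, evict 44, frames [28, 55]
28 -> hit
55 -> hit
13 -> miss, evict 28, frames [55, 13]
28 -> miss, evict 55, frames [13, 28]
55 -> miss, evict 13, frames [28, 55]
Page faults: 8.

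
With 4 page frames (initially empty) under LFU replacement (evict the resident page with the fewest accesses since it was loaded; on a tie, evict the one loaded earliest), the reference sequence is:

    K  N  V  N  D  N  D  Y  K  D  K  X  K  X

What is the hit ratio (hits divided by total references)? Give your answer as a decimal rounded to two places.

0.50

K → fault, frames [K]
N → fault, frames [K, N]
V → fault, frames [K, N, V]
N → hit
D → fault, frames [K, N, V, D]
N → hit
D → hit
Y → fault, evict K, frames [N, V, D, Y]
K → fault, evict V, frames [N, D, Y, K]
D → hit
K → hit
X → fault, evict Y, frames [N, D, K, X]
K → hit
X → hit
Hits: 7 of 14 references → 7/14 = 0.5000.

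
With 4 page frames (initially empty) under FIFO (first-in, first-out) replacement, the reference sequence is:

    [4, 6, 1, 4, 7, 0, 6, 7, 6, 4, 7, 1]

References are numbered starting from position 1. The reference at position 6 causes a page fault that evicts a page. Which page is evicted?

pos 1: 4 → fault, frames {4}
pos 2: 6 → fault, frames {4,6}
pos 3: 1 → fault, frames {4,6,1}
pos 4: 4 → hit
pos 5: 7 → fault, frames {4,6,1,7}
pos 6: 0 → fault, evict 4, frames {6,1,7,0}
At position 6, page 4 is evicted.

4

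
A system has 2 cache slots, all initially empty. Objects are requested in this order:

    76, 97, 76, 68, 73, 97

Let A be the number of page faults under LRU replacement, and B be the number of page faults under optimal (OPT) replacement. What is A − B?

Under LRU: F F . F F F → 5 faults.
Under OPT: F F . F F . → 4 faults.
A − B = 5 − 4 = 1.

1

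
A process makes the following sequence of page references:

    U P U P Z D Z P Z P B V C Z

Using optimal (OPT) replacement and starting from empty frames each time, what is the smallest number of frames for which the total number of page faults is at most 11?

2

f=1: 14 faults
f=2: 8 faults
f=3: 7 faults
f=4: 7 faults
f=5: 7 faults
f=6: 7 faults
f=7: 7 faults
Smallest f with faults ≤ 11 is 2.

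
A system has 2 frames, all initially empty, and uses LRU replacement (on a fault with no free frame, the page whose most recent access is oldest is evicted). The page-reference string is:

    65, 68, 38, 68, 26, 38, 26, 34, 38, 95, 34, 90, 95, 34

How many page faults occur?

12

65: fault, frames [65]
68: fault, frames [65, 68]
38: fault, evict 65, frames [68, 38]
68: hit
26: fault, evict 38, frames [68, 26]
38: fault, evict 68, frames [26, 38]
26: hit
34: fault, evict 38, frames [26, 34]
38: fault, evict 26, frames [34, 38]
95: fault, evict 34, frames [38, 95]
34: fault, evict 38, frames [95, 34]
90: fault, evict 95, frames [34, 90]
95: fault, evict 34, frames [90, 95]
34: fault, evict 90, frames [95, 34]
Page faults: 12.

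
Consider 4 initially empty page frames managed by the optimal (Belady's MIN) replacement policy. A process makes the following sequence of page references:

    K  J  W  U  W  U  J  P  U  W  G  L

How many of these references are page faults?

K -> miss, frames (K)
J -> miss, frames (K J)
W -> miss, frames (K J W)
U -> miss, frames (K J W U)
W -> hit
U -> hit
J -> hit
P -> miss, evict J, frames (K W U P)
U -> hit
W -> hit
G -> miss, evict P, frames (K W U G)
L -> miss, evict G, frames (K W U L)
Page faults: 7.

7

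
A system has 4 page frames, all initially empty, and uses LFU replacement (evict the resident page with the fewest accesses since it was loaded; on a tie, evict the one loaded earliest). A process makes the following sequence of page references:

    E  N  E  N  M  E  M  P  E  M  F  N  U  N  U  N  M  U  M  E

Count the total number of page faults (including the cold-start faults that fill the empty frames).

6

E → fault, frames {E}
N → fault, frames {E,N}
E → hit
N → hit
M → fault, frames {E,N,M}
E → hit
M → hit
P → fault, frames {E,N,M,P}
E → hit
M → hit
F → fault, evict P, frames {E,N,M,F}
N → hit
U → fault, evict F, frames {E,N,M,U}
N → hit
U → hit
N → hit
M → hit
U → hit
M → hit
E → hit
Page faults: 6.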